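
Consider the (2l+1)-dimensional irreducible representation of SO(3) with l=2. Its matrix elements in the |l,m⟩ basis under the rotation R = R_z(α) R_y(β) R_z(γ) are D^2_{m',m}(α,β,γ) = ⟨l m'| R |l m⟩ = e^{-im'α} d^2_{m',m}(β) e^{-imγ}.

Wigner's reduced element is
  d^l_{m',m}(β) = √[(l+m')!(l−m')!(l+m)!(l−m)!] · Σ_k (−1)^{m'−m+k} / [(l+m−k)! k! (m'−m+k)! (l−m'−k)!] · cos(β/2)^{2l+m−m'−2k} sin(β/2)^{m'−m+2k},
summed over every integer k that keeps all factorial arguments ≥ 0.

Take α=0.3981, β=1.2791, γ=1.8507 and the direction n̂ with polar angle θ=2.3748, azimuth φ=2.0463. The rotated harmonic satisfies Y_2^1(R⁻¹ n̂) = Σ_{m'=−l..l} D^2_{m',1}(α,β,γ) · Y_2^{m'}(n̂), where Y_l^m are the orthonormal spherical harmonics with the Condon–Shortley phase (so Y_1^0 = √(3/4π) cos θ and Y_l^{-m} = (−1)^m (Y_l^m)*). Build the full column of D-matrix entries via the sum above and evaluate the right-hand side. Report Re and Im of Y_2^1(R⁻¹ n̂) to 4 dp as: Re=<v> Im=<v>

Need the full column D^2_{m',1} for m'=−2..2 at α=0.3981, β=1.2791, γ=1.8507.
cos(β/2)=0.802364, sin(β/2)=0.596834
d^2_{-2,1}: single k=3 term ⇒ +0.341164;  D = +0.168420-0.296695i
d^2_{-1,1}: k∈[2..3] ⇒ +0.687974 -0.126887 = +0.561088;  D = +0.066164-0.557173i
d^2_{0,1}: k∈[1..2] ⇒ +0.755170 -0.417839 = +0.337331;  D = -0.093192-0.324202i
d^2_{1,1}: k∈[0..1] ⇒ +0.414464 -0.687974 = -0.273511;  D = +0.171557+0.213017i
d^2_{2,1}: single k=0 term ⇒ -0.616593;  D = +0.542673+0.292735i
Y_2^{m'}(θ=2.3748,φ=2.0463) and Σ D·Y over m':
  (+0.1684-0.2967i)·(-0.1080+0.1514i)  (+0.0662-0.5572i)·(+0.1767+0.3432i)  (-0.0932-0.3242i)·(+0.1753+0.0000i)  (+0.1716+0.2130i)·(-0.1767+0.3432i)  (+0.5427+0.2927i)·(-0.1080-0.1514i)
Y_2^1(R⁻¹ n̂) = +0.095561-0.167570i

Re=0.0956 Im=-0.1676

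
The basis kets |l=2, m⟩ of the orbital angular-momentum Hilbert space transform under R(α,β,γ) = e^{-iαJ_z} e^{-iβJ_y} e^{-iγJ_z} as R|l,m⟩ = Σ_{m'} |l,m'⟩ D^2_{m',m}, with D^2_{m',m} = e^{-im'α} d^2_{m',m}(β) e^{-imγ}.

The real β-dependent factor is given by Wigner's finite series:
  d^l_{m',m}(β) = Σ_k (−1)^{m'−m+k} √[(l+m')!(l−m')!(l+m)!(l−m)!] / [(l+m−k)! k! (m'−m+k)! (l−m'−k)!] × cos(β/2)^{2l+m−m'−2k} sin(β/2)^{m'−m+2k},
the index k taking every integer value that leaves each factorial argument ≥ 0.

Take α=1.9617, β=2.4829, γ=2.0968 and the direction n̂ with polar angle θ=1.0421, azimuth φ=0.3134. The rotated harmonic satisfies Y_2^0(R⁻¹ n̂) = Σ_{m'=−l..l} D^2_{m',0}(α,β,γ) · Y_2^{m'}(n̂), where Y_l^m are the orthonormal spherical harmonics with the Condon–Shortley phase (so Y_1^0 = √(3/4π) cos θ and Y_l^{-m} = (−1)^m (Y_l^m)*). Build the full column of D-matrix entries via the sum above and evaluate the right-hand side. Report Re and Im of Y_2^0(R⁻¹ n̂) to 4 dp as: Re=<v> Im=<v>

Re=-0.1324 Im=0.0000

Need the full column D^2_{m',0} for m'=−2..2 at α=1.9617, β=2.4829, γ=2.0968.
cos(β/2)=0.323425, sin(β/2)=0.946254
d^2_{-2,0}: single k=2 term ⇒ +0.229423;  D = -0.162808-0.161643i
d^2_{-1,0}: k∈[1..2] ⇒ +0.078416 -0.671231 = -0.592815;  D = +0.225877-0.548096i
d^2_{0,0}: k∈[0..2] ⇒ +0.010942 -0.374646 +0.801735 = +0.438031;  D = +0.438031+0.000000i
d^2_{1,0}: k∈[0..1] ⇒ -0.078416 +0.671231 = +0.592815;  D = -0.225877-0.548096i
d^2_{2,0}: single k=0 term ⇒ +0.229423;  D = -0.162808+0.161643i
Y_2^{m'}(θ=1.0421,φ=0.3134) and Σ D·Y over m':
  (-0.1628-0.1616i)·(+0.2332-0.1689i)  (+0.2259-0.5481i)·(+0.3201-0.1037i)  (+0.4380+0.0000i)·(-0.0747+0.0000i)  (-0.2259-0.5481i)·(-0.3201-0.1037i)  (-0.1628+0.1616i)·(+0.2332+0.1689i)
Y_2^0(R⁻¹ n̂) = -0.132376+0.000000i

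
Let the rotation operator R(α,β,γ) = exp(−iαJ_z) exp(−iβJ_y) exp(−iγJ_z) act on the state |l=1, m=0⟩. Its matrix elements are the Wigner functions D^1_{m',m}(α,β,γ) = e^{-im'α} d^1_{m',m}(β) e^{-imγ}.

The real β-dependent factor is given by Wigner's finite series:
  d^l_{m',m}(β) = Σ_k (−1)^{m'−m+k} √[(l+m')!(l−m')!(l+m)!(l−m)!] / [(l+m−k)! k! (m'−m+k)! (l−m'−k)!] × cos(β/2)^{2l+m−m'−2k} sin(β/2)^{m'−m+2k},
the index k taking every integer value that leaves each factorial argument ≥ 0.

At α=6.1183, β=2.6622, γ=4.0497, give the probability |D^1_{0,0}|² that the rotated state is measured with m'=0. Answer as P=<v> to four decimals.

First d^1_{0,0}(β=2.6622), then the phase factors e^{-i(0)α} and e^{-i(0)γ}:
Half-angle: c=0.237408, s=0.971410. N=√(1·1·1·1)=1.000000
k: max(0,(0)−(0))=0 … min(1+(0),1−(0))=1
  k=0: (−1)^0·1.0000/(1)·0.2374^2·0.9714^0 = +0.056362
  k=1: (−1)^1·1.0000/(1)·0.2374^0·0.9714^2 = -0.943638
d^1_{0,0}(2.6622) = +0.056362 -0.943638 = -0.887275
|D^1_{0,0}|² = |d^1_{0,0}(β)|² = (-0.887275)² = 0.787257 (the z-rotation phases have unit modulus)

P=0.7873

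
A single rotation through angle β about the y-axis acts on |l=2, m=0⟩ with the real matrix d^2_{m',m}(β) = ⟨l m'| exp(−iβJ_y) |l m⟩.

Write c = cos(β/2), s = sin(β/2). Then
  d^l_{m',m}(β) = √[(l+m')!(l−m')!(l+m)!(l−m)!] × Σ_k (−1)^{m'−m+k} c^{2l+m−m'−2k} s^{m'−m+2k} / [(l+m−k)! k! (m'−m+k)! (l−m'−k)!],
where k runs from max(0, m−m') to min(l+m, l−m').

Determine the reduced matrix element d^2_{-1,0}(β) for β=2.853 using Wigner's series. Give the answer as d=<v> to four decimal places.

d=-0.3342

d^2_{-1,0}(β=2.853) via Wigner's sum:
c=cos(2.853/2)=0.143796, s=sin(2.853/2)=0.989607; N=√[1·6·2·2]=4.898979
Admissible k: 1..2 (factorial args all ≥0)
  k=1: (−1)^0·4.8990/(2)·0.1438^3·0.9896^1 = +0.007207
  k=2: (−1)^1·4.8990/(2)·0.1438^1·0.9896^3 = -0.341359
d^2_{-1,0}(2.853) = +0.007207 -0.341359 = -0.334152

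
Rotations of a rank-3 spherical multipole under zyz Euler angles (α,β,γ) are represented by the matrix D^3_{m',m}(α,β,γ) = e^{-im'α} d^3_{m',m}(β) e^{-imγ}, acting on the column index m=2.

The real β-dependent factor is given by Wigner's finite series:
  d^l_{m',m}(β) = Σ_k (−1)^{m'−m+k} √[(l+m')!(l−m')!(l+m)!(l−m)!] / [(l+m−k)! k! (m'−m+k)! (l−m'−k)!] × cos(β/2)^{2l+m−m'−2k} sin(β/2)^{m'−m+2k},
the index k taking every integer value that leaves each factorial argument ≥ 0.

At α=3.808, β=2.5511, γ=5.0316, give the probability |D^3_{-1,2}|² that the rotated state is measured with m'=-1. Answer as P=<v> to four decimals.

P=0.3613

Split into d^3_{-1,2}(β=2.5511) × two z-phases.
With c≡cos(β/2)=0.290976 and s≡sin(β/2)=0.956730, N=[2·24·120·1]^{1/2}=75.894664
k∈{3,4} keeps every argument non-negative
  k=3: (−1)^0·75.8947/(12)·0.2910^3·0.9567^3 = +0.136448
  k=4: (−1)^1·75.8947/(24)·0.2910^1·0.9567^5 = -0.737572
d^3_{-1,2}(2.5511) = +0.136448 -0.737572 = -0.601124
|D^3_{-1,2}|² = |d^3_{-1,2}(β)|² = (-0.601124)² = 0.361350 (the z-rotation phases have unit modulus)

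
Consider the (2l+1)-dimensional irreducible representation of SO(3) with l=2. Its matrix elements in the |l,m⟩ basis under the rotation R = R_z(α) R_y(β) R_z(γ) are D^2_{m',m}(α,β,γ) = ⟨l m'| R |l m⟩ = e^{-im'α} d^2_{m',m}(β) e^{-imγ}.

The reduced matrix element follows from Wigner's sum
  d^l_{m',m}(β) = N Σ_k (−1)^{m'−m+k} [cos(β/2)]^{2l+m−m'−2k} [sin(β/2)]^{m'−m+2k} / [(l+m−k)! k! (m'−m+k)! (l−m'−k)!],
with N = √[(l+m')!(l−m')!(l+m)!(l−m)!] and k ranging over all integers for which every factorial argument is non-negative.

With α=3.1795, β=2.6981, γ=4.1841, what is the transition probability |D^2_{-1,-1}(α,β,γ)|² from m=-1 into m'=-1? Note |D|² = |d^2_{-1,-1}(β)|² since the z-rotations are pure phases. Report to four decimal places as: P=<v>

Split into d^2_{-1,-1}(β=2.6981) × two z-phases.
c=cos(2.6981/2)=0.219934, s=sin(2.6981/2)=0.975515; N=√[1·6·1·6]=6.000000
The bounds max(0,m−m')=0 and min(l+m,l−m')=1 give 2 terms
  k=0: (−1)^0·6.0000/(6)·0.2199^4·0.9755^0 = +0.002340
  k=1: (−1)^1·6.0000/(2)·0.2199^2·0.9755^2 = -0.138093
d^2_{-1,-1}(2.6981) = +0.002340 -0.138093 = -0.135753
|D^2_{-1,-1}|² = |d^2_{-1,-1}(β)|² = (-0.135753)² = 0.018429 (the z-rotation phases have unit modulus)

P=0.0184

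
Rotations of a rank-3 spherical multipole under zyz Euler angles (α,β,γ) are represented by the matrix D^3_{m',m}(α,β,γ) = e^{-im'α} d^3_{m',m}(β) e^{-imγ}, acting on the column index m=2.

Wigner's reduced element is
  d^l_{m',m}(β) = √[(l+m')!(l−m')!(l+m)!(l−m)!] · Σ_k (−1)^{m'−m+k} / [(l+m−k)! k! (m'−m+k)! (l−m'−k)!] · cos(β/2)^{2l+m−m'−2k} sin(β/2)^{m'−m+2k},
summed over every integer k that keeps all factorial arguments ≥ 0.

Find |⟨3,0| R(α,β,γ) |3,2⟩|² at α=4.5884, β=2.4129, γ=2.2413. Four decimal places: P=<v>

Split into d^3_{0,2}(β=2.4129) × two z-phases.
c=cos(2.4129/2)=0.356339, s=sin(2.4129/2)=0.934357; N=√[6·6·120·1]=65.726707
k∈{2,3} keeps every argument non-negative
  k=2: (−1)^0·65.7267/(12)·0.3563^4·0.9344^2 = +0.077097
  k=3: (−1)^1·65.7267/(12)·0.3563^2·0.9344^4 = -0.530075
d^3_{0,2}(2.4129) = +0.077097 -0.530075 = -0.452978
|D^3_{0,2}|² = |d^3_{0,2}(β)|² = (-0.452978)² = 0.205189 (the z-rotation phases have unit modulus)

P=0.2052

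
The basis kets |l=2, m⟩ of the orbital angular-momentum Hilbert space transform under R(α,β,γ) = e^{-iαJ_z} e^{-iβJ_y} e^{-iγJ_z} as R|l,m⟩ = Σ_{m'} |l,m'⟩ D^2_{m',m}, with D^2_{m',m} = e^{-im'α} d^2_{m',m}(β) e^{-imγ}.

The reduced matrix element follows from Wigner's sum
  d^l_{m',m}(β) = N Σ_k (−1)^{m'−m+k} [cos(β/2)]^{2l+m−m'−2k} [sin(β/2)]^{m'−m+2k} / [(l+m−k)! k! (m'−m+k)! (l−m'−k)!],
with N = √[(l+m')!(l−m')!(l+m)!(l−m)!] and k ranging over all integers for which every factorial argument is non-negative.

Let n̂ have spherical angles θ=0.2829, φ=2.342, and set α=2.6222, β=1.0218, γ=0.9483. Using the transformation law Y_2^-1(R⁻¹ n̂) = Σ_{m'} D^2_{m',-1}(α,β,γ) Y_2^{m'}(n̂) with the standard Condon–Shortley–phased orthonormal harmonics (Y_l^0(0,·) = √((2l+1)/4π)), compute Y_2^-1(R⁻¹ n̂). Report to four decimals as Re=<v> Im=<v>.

Need the full column D^2_{m',-1} for m'=−2..2 at α=2.6222, β=1.0218, γ=0.9483.
cos(β/2)=0.872305, sin(β/2)=0.488963
d^2_{-2,-1}: single k=1 term ⇒ +0.649098;  D = +0.646443-0.058654i
d^2_{-1,-1}: k∈[0..1] ⇒ +0.578993 -0.545769 = +0.033224;  D = -0.030214-0.013817i
d^2_{0,-1}: k∈[0..1] ⇒ -0.794980 +0.249787 = -0.545192;  D = -0.317882-0.442928i
d^2_{1,-1}: k∈[0..1] ⇒ +0.545769 -0.057161 = +0.488608;  D = -0.050288-0.486013i
d^2_{2,-1}: single k=0 term ⇒ -0.203951;  D = +0.082471-0.186532i
Y_2^{m'}(θ=0.2829,φ=2.342) and Σ D·Y over m':
  (+0.6464-0.0587i)·(-0.0009+0.0301i)  (-0.0302-0.0138i)·(-0.1443-0.1485i)  (-0.3179-0.4429i)·(+0.5571+0.0000i)  (-0.0503-0.4860i)·(+0.1443-0.1485i)  (+0.0825-0.1865i)·(-0.0009-0.0301i)
Y_2^-1(R⁻¹ n̂) = -0.258666-0.285759i

Re=-0.2587 Im=-0.2858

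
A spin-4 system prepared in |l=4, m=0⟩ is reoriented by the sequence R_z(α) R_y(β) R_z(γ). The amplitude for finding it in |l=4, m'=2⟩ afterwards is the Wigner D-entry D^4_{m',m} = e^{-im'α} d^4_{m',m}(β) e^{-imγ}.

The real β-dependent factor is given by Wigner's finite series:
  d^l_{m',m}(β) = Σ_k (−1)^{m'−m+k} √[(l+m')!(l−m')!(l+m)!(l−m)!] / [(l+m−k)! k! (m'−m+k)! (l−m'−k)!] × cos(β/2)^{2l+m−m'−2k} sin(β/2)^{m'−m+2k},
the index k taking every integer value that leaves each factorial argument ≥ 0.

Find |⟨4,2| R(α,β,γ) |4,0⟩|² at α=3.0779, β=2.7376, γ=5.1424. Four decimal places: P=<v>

D^4_{2,0}(3.0779,2.7376,5.1424) = e^{-i·2·3.0779}·d^4_{2,0}(2.7376)·e^{-i·0·5.1424}. Compute d first:
With c≡cos(β/2)=0.200625 and s≡sin(β/2)=0.979668, N=[720·2·24·24]^{1/2}=910.735966
The bounds max(0,m−m')=0 and min(l+m,l−m')=2 give 3 terms
  k=0: (−1)^2·910.7360/(96)·0.2006^6·0.9797^2 = +0.000594
  k=1: (−1)^3·910.7360/(36)·0.2006^4·0.9797^4 = -0.037753
  k=2: (−1)^4·910.7360/(96)·0.2006^2·0.9797^6 = +0.337572
d^4_{2,0}(2.7376) = +0.000594 -0.037753 +0.337572 = +0.300413
|D^4_{2,0}|² = |d^4_{2,0}(β)|² = (+0.300413)² = 0.090248 (the z-rotation phases have unit modulus)

P=0.0902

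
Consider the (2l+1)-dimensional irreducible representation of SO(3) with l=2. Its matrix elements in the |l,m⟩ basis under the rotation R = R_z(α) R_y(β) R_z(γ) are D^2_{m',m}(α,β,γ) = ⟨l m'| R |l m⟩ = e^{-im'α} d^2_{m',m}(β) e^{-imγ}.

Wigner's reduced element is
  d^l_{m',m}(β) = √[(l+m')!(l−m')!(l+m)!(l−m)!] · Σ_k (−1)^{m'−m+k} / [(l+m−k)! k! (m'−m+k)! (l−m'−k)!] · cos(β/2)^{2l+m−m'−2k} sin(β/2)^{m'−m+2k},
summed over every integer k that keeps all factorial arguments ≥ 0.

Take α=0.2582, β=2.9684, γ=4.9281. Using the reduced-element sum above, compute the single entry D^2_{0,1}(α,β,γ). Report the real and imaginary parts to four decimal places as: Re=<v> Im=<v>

Re=-0.0445 Im=-0.2031

Split into d^2_{0,1}(β=2.9684) × two z-phases.
c=cos(2.9684/2)=0.086488, s=sin(2.9684/2)=0.996253; N=√[2·2·6·1]=4.898979
k∈{1,2} keeps every argument non-negative
  k=1: (−1)^0·4.8990/(2)·0.0865^3·0.9963^1 = +0.001579
  k=2: (−1)^1·4.8990/(2)·0.0865^1·0.9963^3 = -0.209479
d^2_{0,1}(2.9684) = +0.001579 -0.209479 = -0.207900
D = (+1.000000+0.000000i)·(-0.207900)·(+0.214042+0.976824i) = -0.044499-0.203082i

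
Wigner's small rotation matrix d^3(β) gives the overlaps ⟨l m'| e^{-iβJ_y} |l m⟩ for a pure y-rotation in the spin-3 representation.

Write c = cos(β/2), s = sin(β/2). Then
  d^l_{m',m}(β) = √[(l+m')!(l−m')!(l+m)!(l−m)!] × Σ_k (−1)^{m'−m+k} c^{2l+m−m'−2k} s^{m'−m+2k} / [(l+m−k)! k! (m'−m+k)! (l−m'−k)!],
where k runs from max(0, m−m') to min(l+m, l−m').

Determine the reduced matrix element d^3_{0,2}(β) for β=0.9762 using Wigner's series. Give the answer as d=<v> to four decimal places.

d=0.5264

d^3_{0,2}(β=0.9762) via Wigner's sum:
Half-angle: c=0.883225, s=0.468949. N=√(6·6·120·1)=65.726707
The bounds max(0,m−m')=2 and min(l+m,l−m')=3 give 2 terms
  k=2: (−1)^0·65.7267/(12)·0.8832^4·0.4689^2 = +0.732989
  k=3: (−1)^1·65.7267/(12)·0.8832^2·0.4689^4 = -0.206635
d^3_{0,2}(0.9762) = +0.732989 -0.206635 = +0.526354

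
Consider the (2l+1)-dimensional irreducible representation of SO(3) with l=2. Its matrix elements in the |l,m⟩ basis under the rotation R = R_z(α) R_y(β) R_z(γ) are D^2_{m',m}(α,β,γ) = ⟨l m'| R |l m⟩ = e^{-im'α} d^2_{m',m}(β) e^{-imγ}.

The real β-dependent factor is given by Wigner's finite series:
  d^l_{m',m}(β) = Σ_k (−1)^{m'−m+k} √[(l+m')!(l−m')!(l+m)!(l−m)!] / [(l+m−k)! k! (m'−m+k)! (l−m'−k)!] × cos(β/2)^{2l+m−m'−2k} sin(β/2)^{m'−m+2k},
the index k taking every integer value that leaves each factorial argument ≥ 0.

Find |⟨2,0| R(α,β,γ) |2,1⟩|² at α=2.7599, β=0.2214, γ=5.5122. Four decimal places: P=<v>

First d^2_{0,1}(β=0.2214), then the phase factors e^{-i(0)α} and e^{-i(1)γ}:
c=cos(0.2214/2)=0.993879, s=sin(0.2214/2)=0.110474; N=√[2·2·6·1]=4.898979
k∈{1,2} keeps every argument non-negative
  k=1: (−1)^0·4.8990/(2)·0.9939^3·0.1105^1 = +0.265666
  k=2: (−1)^1·4.8990/(2)·0.9939^1·0.1105^3 = -0.003282
d^2_{0,1}(0.2214) = +0.265666 -0.003282 = +0.262384
|D^2_{0,1}|² = |d^2_{0,1}(β)|² = (+0.262384)² = 0.068845 (the z-rotation phases have unit modulus)

P=0.0688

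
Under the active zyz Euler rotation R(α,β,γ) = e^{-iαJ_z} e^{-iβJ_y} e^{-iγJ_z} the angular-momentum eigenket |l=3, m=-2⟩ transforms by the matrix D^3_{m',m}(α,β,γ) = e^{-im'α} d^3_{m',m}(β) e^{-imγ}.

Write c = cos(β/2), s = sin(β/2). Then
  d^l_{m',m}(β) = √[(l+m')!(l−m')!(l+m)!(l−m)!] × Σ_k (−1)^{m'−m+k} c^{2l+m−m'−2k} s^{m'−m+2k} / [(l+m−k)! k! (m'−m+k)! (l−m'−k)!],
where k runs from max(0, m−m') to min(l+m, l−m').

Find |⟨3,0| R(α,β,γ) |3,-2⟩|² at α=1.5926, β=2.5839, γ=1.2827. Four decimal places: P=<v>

D^3_{0,-2}(1.5926,2.5839,1.2827) = e^{-i·0·1.5926}·d^3_{0,-2}(2.5839)·e^{-i·-2·1.2827}. Compute d first:
With c≡cos(β/2)=0.275247 and s≡sin(β/2)=0.961374, N=[6·6·1·120]^{1/2}=65.726707
k∈{0,1} keeps every argument non-negative
  k=0: (−1)^2·65.7267/(12)·0.2752^4·0.9614^2 = +0.029056
  k=1: (−1)^3·65.7267/(12)·0.2752^2·0.9614^4 = -0.354465
d^3_{0,-2}(2.5839) = +0.029056 -0.354465 = -0.325409
|D^3_{0,-2}|² = |d^3_{0,-2}(β)|² = (-0.325409)² = 0.105891 (the z-rotation phases have unit modulus)

P=0.1059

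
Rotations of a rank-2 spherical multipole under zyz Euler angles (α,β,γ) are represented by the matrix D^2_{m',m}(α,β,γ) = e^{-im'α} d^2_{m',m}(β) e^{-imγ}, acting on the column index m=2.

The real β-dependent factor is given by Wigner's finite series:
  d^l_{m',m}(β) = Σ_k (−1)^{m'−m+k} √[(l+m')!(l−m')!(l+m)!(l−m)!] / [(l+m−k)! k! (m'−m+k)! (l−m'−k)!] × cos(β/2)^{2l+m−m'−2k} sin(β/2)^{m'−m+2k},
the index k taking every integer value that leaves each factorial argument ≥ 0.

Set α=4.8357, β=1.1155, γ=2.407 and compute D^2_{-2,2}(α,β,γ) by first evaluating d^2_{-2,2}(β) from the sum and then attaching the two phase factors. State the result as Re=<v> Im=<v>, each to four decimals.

Re=0.0113 Im=-0.0777

D^2_{-2,2}(4.8357,1.1155,2.407) = e^{-i·-2·4.8357}·d^2_{-2,2}(1.1155)·e^{-i·2·2.407}. Compute d first:
c=cos(1.1155/2)=0.848448, s=sin(1.1155/2)=0.529279; N=√[1·24·24·1]=24.000000
The bounds max(0,m−m')=4 and min(l+m,l−m')=4 give 1 term
  k=4: (−1)^0·24.0000/(24)·0.8484^0·0.5293^4 = +0.078476
d^2_{-2,2}(1.1155) = +0.078476
Attach z-rotation phases: D = e^{-i(-2)(4.8357)}·(+0.078476)·e^{-i(2)(2.407)} = +0.011340-0.077652i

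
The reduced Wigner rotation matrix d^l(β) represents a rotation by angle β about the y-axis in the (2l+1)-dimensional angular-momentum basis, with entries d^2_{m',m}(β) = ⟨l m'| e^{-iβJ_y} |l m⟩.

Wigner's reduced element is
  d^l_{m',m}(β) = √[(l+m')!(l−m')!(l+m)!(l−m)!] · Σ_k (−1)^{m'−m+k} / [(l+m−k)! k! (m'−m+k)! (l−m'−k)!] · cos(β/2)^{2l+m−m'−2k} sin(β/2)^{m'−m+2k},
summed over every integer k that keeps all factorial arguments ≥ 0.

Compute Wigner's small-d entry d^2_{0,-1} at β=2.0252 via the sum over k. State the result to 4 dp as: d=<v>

d^2_{0,-1}(β=2.0252) via Wigner's sum:
Half-angle: c=0.529657, s=0.848212. N=√(2·2·1·6)=4.898979
k∈{0,1} keeps every argument non-negative
  k=0: (−1)^1·4.8990/(2)·0.5297^3·0.8482^1 = -0.308720
  k=1: (−1)^2·4.8990/(2)·0.5297^1·0.8482^3 = +0.791742
d^2_{0,-1}(2.0252) = -0.308720 +0.791742 = +0.483022

d=0.4830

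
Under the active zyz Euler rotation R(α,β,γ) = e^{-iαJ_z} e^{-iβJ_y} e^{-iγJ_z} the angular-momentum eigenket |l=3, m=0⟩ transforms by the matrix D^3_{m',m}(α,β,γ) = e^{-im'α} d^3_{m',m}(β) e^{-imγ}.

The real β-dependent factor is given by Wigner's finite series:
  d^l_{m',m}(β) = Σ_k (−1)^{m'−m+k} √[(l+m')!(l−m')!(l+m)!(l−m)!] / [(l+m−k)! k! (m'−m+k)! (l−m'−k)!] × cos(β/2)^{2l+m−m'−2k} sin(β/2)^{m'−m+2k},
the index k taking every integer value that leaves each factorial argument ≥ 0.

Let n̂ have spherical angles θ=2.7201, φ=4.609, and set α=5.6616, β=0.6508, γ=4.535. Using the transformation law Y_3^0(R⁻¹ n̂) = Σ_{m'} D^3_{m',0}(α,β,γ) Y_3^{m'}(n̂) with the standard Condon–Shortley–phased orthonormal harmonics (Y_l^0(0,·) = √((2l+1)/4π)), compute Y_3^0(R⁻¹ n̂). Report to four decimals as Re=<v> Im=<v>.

Need the full column D^3_{m',0} for m'=−3..3 at α=5.6616, β=0.6508, γ=4.535.
cos(β/2)=0.947523, sin(β/2)=0.319688
d^3_{-3,0}: single k=3 term ⇒ +0.124298;  D = -0.036014-0.118966i
d^3_{-2,0}: k∈[2..3] ⇒ +0.451203 -0.051362 = +0.399840;  D = +0.128667-0.378573i
d^3_{-1,0}: k∈[1..3] ⇒ +0.845795 -0.288841 +0.010960 = +0.567914;  D = +0.461689-0.330710i
d^3_{0,0}: k∈[0..3] ⇒ +0.723666 -0.741402 +0.084397 -0.001067 = +0.065594;  D = +0.065594+0.000000i
d^3_{1,0}: k∈[0..2] ⇒ -0.845795 +0.288841 -0.010960 = -0.567914;  D = -0.461689-0.330710i
d^3_{2,0}: k∈[0..1] ⇒ +0.451203 -0.051362 = +0.399840;  D = +0.128667+0.378573i
d^3_{3,0}: single k=0 term ⇒ -0.124298;  D = +0.036014-0.118966i
Y_3^{m'}(θ=2.7201,φ=4.609) and Σ D·Y over m':
  (-0.0360-0.1190i)·(+0.0087-0.0272i)  (+0.1287-0.3786i)·(+0.1528+0.0320i)  (+0.4617-0.3307i)·(-0.0432+0.4160i)  (+0.0656+0.0000i)·(-0.3961+0.0000i)  (-0.4617-0.3307i)·(+0.0432+0.4160i)  (+0.1287+0.3786i)·(+0.1528-0.0320i)  (+0.0360-0.1190i)·(-0.0087-0.0272i)
Y_3^0(R⁻¹ n̂) = +0.265785-0.000000i

Re=0.2658 Im=0.0000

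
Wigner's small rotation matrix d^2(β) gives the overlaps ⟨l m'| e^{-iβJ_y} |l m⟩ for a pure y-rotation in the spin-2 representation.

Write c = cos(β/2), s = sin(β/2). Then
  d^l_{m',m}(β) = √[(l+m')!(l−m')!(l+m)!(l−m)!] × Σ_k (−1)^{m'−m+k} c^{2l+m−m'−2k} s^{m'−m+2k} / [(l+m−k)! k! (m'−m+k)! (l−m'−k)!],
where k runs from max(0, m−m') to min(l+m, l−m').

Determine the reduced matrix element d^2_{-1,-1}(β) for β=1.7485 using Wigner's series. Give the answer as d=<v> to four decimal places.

d^2_{-1,-1}(β=1.7485) via Wigner's sum:
c=cos(1.7485/2)=0.641572, s=sin(1.7485/2)=0.767063; N=√[1·6·1·6]=6.000000
k: max(0,(-1)−(-1))=0 … min(2+(-1),2−(-1))=1
  k=0: (−1)^0·6.0000/(6)·0.6416^4·0.7671^0 = +0.169427
  k=1: (−1)^1·6.0000/(2)·0.6416^2·0.7671^2 = -0.726564
d^2_{-1,-1}(1.7485) = +0.169427 -0.726564 = -0.557137

d=-0.5571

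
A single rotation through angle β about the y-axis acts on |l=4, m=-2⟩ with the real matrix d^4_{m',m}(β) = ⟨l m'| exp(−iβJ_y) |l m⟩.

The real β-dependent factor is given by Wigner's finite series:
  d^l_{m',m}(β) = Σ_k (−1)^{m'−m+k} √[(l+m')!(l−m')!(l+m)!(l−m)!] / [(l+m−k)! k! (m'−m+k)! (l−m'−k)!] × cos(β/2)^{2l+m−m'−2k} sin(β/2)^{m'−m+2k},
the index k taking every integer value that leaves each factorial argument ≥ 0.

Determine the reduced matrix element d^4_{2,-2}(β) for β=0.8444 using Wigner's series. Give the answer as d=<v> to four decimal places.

d=0.2463

d^4_{2,-2}(β=0.8444) via Wigner's sum:
Half-angle: c=0.912190, s=0.409768. N=√(720·2·2·720)=1440.000000
k: max(0,(-2)−(2))=0 … min(4+(-2),4−(2))=2
  k=0: (−1)^4·1440.0000/(96)·0.9122^4·0.4098^4 = +0.292809
  k=1: (−1)^5·1440.0000/(120)·0.9122^2·0.4098^6 = -0.047270
  k=2: (−1)^6·1440.0000/(1440)·0.9122^0·0.4098^8 = +0.000795
d^4_{2,-2}(0.8444) = +0.292809 -0.047270 +0.000795 = +0.246335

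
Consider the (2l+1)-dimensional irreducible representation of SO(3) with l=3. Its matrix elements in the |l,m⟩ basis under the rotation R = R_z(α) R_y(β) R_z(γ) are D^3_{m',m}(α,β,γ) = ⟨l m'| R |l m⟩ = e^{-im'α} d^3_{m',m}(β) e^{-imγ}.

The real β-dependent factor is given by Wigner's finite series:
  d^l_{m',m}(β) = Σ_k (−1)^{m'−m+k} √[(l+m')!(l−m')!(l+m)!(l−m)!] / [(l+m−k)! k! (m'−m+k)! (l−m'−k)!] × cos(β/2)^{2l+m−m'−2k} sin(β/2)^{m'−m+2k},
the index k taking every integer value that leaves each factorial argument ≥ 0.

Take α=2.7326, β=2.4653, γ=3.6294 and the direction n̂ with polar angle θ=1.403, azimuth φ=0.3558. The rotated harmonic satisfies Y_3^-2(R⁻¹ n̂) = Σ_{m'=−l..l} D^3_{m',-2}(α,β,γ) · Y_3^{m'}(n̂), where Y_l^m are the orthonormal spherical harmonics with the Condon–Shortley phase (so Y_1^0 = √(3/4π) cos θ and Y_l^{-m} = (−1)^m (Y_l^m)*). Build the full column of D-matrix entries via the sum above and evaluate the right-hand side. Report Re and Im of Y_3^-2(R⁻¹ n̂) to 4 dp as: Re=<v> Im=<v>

Re=0.3862 Im=-0.0745

Need the full column D^3_{m',-2} for m'=−3..3 at α=2.7326, β=2.4653, γ=3.6294.
cos(β/2)=0.331739, sin(β/2)=0.943371
d^3_{-3,-2}: single k=1 term ⇒ +0.009284;  D = -0.008992+0.002309i
d^3_{-2,-2}: k∈[0..1] ⇒ +0.001333 -0.053892 = -0.052559;  D = -0.051907-0.008251i
d^3_{-1,-2}: k∈[0..1] ⇒ -0.011986 +0.193851 = +0.181865;  D = -0.153443-0.097622i
d^3_{0,-2}: k∈[0..1] ⇒ +0.059035 -0.477402 = -0.418367;  D = -0.234561-0.346427i
d^3_{1,-2}: k∈[0..1] ⇒ -0.193851 +0.783808 = +0.589957;  D = -0.109210-0.579761i
d^3_{2,-2}: k∈[0..1] ⇒ +0.435806 -0.704848 = -0.269042;  D = +0.059449-0.262392i
d^3_{3,-2}: single k=0 term ⇒ -0.607135;  D = -0.358571+0.489938i
Y_3^{m'}(θ=1.403,φ=0.3558) and Σ D·Y over m':
  (-0.0090+0.0023i)·(+0.1929-0.3503i)  (-0.0519-0.0083i)·(+0.1257-0.1084i)  (-0.1534-0.0976i)·(-0.2570+0.0955i)  (-0.2346-0.3464i)·(-0.1783+0.0000i)  (-0.1092-0.5798i)·(+0.2570+0.0955i)  (+0.0594-0.2624i)·(+0.1257+0.1084i)  (-0.3586+0.4899i)·(-0.1929-0.3503i)
Y_3^-2(R⁻¹ n̂) = +0.386235-0.074508i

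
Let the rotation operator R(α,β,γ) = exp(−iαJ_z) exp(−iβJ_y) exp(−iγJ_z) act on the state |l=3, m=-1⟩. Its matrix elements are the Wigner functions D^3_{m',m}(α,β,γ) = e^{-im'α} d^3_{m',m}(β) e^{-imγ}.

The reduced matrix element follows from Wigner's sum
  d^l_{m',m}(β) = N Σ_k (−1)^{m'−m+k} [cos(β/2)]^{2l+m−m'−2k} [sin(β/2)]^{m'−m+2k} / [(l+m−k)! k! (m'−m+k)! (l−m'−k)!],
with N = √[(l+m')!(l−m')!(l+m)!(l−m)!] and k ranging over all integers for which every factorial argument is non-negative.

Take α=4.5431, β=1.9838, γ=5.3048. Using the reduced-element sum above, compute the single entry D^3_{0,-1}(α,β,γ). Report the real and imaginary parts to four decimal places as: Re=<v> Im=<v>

D^3_{0,-1}(4.5431,1.9838,5.3048) = e^{-i·0·4.5431}·d^3_{0,-1}(1.9838)·e^{-i·-1·5.3048}. Compute d first:
With c≡cos(β/2)=0.547100 and s≡sin(β/2)=0.837067, N=[6·6·2·24]^{1/2}=41.569219
k∈{0,1,2} keeps every argument non-negative
  k=0: (−1)^1·41.5692/(12)·0.5471^5·0.8371^1 = -0.142130
  k=1: (−1)^2·41.5692/(4)·0.5471^3·0.8371^3 = +0.998145
  k=2: (−1)^3·41.5692/(12)·0.5471^1·0.8371^5 = -0.778859
d^3_{0,-1}(1.9838) = -0.142130 +0.998145 -0.778859 = +0.077156
D = (+1.000000+0.000000i)·(+0.077156)·(+0.558363-0.829597i) = +0.043081-0.064009i

Re=0.0431 Im=-0.0640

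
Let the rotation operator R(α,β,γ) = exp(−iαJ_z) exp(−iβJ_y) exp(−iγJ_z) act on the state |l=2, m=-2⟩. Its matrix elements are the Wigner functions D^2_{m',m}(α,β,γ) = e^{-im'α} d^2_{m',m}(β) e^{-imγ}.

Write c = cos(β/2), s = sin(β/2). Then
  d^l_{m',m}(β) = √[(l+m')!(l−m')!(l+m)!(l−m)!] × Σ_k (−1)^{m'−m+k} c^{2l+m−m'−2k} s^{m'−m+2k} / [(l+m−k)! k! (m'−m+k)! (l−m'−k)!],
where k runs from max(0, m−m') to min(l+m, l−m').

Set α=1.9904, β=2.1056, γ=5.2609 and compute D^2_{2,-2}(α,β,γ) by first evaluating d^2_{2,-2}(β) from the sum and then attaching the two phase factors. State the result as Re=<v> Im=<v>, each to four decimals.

Re=0.5509 Im=0.1453

First d^2_{2,-2}(β=2.1056), then the phase factors e^{-i(2)α} and e^{-i(-2)γ}:
c=cos(2.1056/2)=0.495140, s=sin(2.1056/2)=0.868813; N=√[24·1·1·24]=24.000000
k: max(0,(-2)−(2))=0 … min(2+(-2),2−(2))=0
  k=0: (−1)^4·24.0000/(24)·0.4951^0·0.8688^4 = +0.569777
d^2_{2,-2}(2.1056) = +0.569777
Attach z-rotation phases: D = e^{-i(2)(1.9904)}·(+0.569777)·e^{-i(-2)(5.2609)} = +0.550946+0.145275i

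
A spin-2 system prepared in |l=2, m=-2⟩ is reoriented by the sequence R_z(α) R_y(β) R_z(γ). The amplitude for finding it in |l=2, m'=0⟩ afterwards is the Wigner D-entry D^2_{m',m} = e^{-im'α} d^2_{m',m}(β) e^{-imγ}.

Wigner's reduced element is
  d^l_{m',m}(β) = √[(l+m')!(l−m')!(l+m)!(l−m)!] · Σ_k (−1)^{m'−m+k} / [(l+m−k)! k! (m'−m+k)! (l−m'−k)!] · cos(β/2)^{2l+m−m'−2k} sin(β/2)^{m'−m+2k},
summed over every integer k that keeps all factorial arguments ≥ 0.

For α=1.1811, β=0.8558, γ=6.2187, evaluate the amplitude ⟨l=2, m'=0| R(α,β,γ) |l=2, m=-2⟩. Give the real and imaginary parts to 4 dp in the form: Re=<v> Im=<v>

D^2_{0,-2}(1.1811,0.8558,6.2187) = e^{-i·0·1.1811}·d^2_{0,-2}(0.8558)·e^{-i·-2·6.2187}. Compute d first:
Half-angle: c=0.909839, s=0.414961. N=√(2·2·1·24)=9.797959
k∈{0} keeps every argument non-negative
  k=0: (−1)^2·9.7980/(4)·0.9098^2·0.4150^2 = +0.349156
d^2_{0,-2}(0.8558) = +0.349156
D = (+1.000000+0.000000i)·(+0.349156)·(+0.991695-0.128613i) = +0.346256-0.044906i

Re=0.3463 Im=-0.0449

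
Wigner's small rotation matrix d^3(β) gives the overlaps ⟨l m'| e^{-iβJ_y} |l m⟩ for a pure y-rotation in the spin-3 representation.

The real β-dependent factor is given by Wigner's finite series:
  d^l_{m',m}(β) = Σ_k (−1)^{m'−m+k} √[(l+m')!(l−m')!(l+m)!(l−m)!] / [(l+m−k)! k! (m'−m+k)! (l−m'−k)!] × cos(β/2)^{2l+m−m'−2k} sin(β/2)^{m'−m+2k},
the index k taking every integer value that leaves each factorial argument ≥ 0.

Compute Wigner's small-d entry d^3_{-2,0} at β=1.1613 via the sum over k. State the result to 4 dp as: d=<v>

d^3_{-2,0}(β=1.1613) via Wigner's sum:
With c≡cos(β/2)=0.836106 and s≡sin(β/2)=0.548568, N=[1·120·6·6]^{1/2}=65.726707
k∈{2,3} keeps every argument non-negative
  k=2: (−1)^0·65.7267/(12)·0.8361^4·0.5486^2 = +0.805502
  k=3: (−1)^1·65.7267/(12)·0.8361^2·0.5486^4 = -0.346740
d^3_{-2,0}(1.1613) = +0.805502 -0.346740 = +0.458762

d=0.4588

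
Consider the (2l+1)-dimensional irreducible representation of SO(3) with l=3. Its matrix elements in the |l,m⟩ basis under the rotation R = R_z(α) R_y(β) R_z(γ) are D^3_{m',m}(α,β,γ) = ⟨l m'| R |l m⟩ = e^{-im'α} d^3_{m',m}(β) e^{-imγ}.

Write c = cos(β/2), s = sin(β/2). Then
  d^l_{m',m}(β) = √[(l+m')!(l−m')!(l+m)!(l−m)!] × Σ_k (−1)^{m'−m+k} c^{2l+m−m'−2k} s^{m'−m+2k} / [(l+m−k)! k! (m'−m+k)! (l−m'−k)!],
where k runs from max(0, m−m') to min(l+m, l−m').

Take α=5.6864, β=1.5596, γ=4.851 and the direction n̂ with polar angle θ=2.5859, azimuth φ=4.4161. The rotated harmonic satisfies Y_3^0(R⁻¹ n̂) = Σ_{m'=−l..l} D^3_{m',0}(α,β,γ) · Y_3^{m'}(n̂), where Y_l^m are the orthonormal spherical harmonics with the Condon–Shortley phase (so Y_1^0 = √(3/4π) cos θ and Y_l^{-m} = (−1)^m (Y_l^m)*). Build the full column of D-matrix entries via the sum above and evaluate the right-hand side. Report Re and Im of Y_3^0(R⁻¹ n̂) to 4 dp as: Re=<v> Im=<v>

Need the full column D^3_{m',0} for m'=−3..3 at α=5.6864, β=1.5596, γ=4.851.
cos(β/2)=0.711054, sin(β/2)=0.703137
d^3_{-3,0}: single k=3 term ⇒ +0.558912;  D = -0.121731-0.545494i
d^3_{-2,0}: k∈[2..3] ⇒ +0.692232 -0.676903 = +0.015329;  D = +0.005646-0.014251i
d^3_{-1,0}: k∈[1..3] ⇒ +0.442735 -1.298794 +0.423344 = -0.432714;  D = -0.357918+0.243179i
d^3_{0,0}: k∈[0..3] ⇒ +0.129246 -1.137453 +1.112265 -0.120848 = -0.016791;  D = -0.016791+0.000000i
d^3_{1,0}: k∈[0..2] ⇒ -0.442735 +1.298794 -0.423344 = +0.432714;  D = +0.357918+0.243179i
d^3_{2,0}: k∈[0..1] ⇒ +0.692232 -0.676903 = +0.015329;  D = +0.005646+0.014251i
d^3_{3,0}: single k=0 term ⇒ -0.558912;  D = +0.121731-0.545494i
Y_3^{m'}(θ=2.5859,φ=4.4161) and Σ D·Y over m':
  (-0.1217-0.5455i)·(+0.0476-0.0386i)  (+0.0056-0.0143i)·(+0.2004+0.1349i)  (-0.3579+0.2432i)·(-0.1298+0.4253i)  (-0.0168+0.0000i)·(-0.1929+0.0000i)  (+0.3579+0.2432i)·(+0.1298+0.4253i)  (+0.0056+0.0143i)·(+0.2004-0.1349i)  (+0.1217-0.5455i)·(-0.0476-0.0386i)
Y_3^0(R⁻¹ n̂) = -0.158269+0.000000i

Re=-0.1583 Im=0.0000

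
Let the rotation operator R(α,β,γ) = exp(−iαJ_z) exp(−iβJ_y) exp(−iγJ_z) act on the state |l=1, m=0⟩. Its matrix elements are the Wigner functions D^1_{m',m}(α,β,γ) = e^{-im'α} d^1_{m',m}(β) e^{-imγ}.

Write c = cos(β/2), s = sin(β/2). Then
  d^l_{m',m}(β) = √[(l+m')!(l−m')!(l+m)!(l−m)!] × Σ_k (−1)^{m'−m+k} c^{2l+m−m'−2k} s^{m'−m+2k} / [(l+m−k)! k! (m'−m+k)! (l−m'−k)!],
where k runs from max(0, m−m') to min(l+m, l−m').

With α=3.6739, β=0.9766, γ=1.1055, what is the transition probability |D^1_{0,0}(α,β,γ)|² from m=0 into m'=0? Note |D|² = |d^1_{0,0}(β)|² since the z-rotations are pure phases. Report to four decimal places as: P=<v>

D^1_{0,0}(3.6739,0.9766,1.1055) = e^{-i·0·3.6739}·d^1_{0,0}(0.9766)·e^{-i·0·1.1055}. Compute d first:
With c≡cos(β/2)=0.883132 and s≡sin(β/2)=0.469125, N=[1·1·1·1]^{1/2}=1.000000
Admissible k: 0..1 (factorial args all ≥0)
  k=0: (−1)^0·1.0000/(1)·0.8831^2·0.4691^0 = +0.779922
  k=1: (−1)^1·1.0000/(1)·0.8831^0·0.4691^2 = -0.220078
d^1_{0,0}(0.9766) = +0.779922 -0.220078 = +0.559843
|D^1_{0,0}|² = |d^1_{0,0}(β)|² = (+0.559843)² = 0.313424 (the z-rotation phases have unit modulus)

P=0.3134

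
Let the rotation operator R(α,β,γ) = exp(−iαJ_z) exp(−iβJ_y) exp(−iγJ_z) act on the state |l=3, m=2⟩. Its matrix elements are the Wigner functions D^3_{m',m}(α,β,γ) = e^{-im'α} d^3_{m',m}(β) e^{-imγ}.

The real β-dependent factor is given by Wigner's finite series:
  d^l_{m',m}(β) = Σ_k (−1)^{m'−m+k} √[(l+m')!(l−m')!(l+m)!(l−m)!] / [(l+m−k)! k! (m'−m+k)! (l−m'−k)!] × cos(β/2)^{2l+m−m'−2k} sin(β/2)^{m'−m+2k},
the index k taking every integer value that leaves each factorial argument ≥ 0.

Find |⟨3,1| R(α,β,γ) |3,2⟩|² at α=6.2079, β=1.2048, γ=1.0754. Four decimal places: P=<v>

P=0.0014

First d^3_{1,2}(β=1.2048), then the phase factors e^{-i(1)α} and e^{-i(2)γ}:
c=cos(1.2048/2)=0.823978, s=sin(1.2048/2)=0.566622; N=√[24·2·120·1]=75.894664
k: max(0,(2)−(1))=1 … min(3+(2),3−(1))=2
  k=1: (−1)^0·75.8947/(24)·0.8240^5·0.5666^1 = +0.680568
  k=2: (−1)^1·75.8947/(12)·0.8240^3·0.5666^3 = -0.643660
d^3_{1,2}(1.2048) = +0.680568 -0.643660 = +0.036908
|D^3_{1,2}|² = |d^3_{1,2}(β)|² = (+0.036908)² = 0.001362 (the z-rotation phases have unit modulus)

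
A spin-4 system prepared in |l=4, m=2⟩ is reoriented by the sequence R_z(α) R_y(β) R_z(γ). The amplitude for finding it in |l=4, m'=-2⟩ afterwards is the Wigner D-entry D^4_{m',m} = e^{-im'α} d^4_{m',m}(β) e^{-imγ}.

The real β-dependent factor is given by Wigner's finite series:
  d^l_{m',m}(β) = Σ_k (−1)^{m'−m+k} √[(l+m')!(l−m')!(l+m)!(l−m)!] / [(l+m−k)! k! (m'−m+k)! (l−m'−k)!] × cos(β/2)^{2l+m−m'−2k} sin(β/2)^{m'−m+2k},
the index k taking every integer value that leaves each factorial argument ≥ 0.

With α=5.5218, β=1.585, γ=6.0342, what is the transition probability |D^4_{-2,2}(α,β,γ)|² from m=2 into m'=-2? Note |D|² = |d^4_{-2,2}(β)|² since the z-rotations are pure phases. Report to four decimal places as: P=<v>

Split into d^4_{-2,2}(β=1.585) × two z-phases.
Half-angle: c=0.702067, s=0.712111. N=√(2·720·720·2)=1440.000000
The bounds max(0,m−m')=4 and min(l+m,l−m')=6 give 3 terms
  k=4: (−1)^0·1440.0000/(96)·0.7021^4·0.7121^4 = +0.937122
  k=5: (−1)^1·1440.0000/(120)·0.7021^2·0.7121^6 = -0.771300
  k=6: (−1)^2·1440.0000/(1440)·0.7021^0·0.7121^8 = +0.066127
d^4_{-2,2}(1.585) = +0.937122 -0.771300 +0.066127 = +0.231948
|D^4_{-2,2}|² = |d^4_{-2,2}(β)|² = (+0.231948)² = 0.053800 (the z-rotation phases have unit modulus)

P=0.0538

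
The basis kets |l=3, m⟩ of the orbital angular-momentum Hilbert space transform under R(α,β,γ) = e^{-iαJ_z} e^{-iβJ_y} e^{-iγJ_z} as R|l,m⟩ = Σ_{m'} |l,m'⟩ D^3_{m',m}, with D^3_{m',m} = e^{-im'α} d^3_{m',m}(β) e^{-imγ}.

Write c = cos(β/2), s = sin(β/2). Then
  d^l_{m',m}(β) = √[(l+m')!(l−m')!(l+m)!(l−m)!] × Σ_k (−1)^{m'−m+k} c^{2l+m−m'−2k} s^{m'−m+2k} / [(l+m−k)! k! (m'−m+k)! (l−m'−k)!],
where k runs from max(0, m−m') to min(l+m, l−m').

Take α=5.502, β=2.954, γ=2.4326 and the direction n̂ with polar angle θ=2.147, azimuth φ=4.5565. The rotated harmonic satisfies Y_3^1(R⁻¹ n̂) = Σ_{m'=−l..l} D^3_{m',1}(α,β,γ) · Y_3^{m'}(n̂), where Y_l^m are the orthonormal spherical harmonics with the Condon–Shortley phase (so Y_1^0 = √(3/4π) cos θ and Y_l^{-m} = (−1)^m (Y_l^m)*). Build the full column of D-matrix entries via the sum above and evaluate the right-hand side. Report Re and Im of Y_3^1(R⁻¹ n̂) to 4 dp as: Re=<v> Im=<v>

Need the full column D^3_{m',1} for m'=−3..3 at α=5.502, β=2.954, γ=2.4326.
cos(β/2)=0.093659, sin(β/2)=0.995604
d^3_{-3,1}: single k=4 term ⇒ +0.033380;  D = +0.002127+0.033312i
d^3_{-2,1}: k∈[3..4] ⇒ +0.005128 -0.289723 = -0.284595;  D = +0.187105-0.214444i
d^3_{-1,1}: k∈[2..4] ⇒ +0.000458 -0.068950 +0.973914 = +0.905422;  D = -0.903063+0.065308i
d^3_{0,1}: k∈[1..3] ⇒ +0.000025 -0.008426 +0.317375 = +0.308974;  D = -0.234517-0.201164i
d^3_{1,1}: k∈[0..2] ⇒ +0.000001 -0.000610 +0.051713 = +0.051103;  D = -0.004115-0.050937i
d^3_{2,1}: k∈[0..1] ⇒ -0.000023 +0.005128 = +0.005105;  D = +0.003291-0.003903i
d^3_{3,1}: single k=0 term ⇒ +0.000295;  D = +0.000294-0.000026i
Y_3^{m'}(θ=2.147,φ=4.5565) and Σ D·Y over m':
  (+0.0021+0.0333i)·(+0.1109-0.2196i)  (+0.1871-0.2144i)·(+0.3727+0.1201i)  (-0.9031+0.0653i)·(-0.0204+0.1296i)  (-0.2345-0.2012i)·(+0.3082+0.0000i)  (-0.0041-0.0509i)·(+0.0204+0.1296i)  (+0.0033-0.0039i)·(+0.3727-0.1201i)  (+0.0003-0.0000i)·(-0.1109-0.2196i)
Y_3^1(R⁻¹ n̂) = +0.047930-0.238102i

Re=0.0479 Im=-0.2381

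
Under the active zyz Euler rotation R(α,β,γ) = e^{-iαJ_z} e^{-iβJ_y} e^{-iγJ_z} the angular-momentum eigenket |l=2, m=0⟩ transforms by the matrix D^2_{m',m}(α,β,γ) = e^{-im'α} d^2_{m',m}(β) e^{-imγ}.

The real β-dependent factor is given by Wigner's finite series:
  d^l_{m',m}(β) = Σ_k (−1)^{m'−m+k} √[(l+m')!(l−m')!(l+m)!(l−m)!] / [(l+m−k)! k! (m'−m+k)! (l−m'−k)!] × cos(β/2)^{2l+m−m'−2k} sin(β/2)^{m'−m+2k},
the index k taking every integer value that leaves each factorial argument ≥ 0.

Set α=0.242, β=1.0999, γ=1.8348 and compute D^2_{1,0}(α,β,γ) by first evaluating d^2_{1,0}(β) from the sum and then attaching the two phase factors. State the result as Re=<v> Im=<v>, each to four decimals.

Re=-0.4807 Im=0.1187

First d^2_{1,0}(β=1.0999), then the phase factors e^{-i(1)α} and e^{-i(0)γ}:
With c≡cos(β/2)=0.852551 and s≡sin(β/2)=0.522645, N=[6·1·2·2]^{1/2}=4.898979
The bounds max(0,m−m')=0 and min(l+m,l−m')=1 give 2 terms
  k=0: (−1)^1·4.8990/(2)·0.8526^3·0.5226^1 = -0.793310
  k=1: (−1)^2·4.8990/(2)·0.8526^1·0.5226^3 = +0.298137
d^2_{1,0}(1.0999) = -0.793310 +0.298137 = -0.495173
Phases: e^{-i·(1)·0.242}=+0.970861-0.239645i, e^{-i·(0)·1.8348}=+1.000000+0.000000i ⇒ D=-0.480744+0.118666i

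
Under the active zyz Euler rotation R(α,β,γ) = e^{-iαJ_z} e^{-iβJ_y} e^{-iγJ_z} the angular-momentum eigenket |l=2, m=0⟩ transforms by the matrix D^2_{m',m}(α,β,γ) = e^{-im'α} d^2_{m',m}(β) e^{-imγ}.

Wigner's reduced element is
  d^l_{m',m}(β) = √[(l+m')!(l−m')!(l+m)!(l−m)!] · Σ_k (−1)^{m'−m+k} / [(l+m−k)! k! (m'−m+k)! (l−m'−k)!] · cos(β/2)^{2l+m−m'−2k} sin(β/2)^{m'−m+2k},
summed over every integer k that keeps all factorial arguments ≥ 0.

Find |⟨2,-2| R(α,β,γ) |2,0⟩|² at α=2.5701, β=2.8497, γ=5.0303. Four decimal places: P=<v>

P=0.0026

First d^2_{-2,0}(β=2.8497), then the phase factors e^{-i(-2)α} and e^{-i(0)γ}:
Half-angle: c=0.145429, s=0.989369. N=√(1·24·2·2)=9.797959
k: max(0,(0)−(-2))=2 … min(2+(0),2−(-2))=2
  k=2: (−1)^0·9.7980/(4)·0.1454^2·0.9894^2 = +0.050710
d^2_{-2,0}(2.8497) = +0.050710
|D^2_{-2,0}|² = |d^2_{-2,0}(β)|² = (+0.050710)² = 0.002571 (the z-rotation phases have unit modulus)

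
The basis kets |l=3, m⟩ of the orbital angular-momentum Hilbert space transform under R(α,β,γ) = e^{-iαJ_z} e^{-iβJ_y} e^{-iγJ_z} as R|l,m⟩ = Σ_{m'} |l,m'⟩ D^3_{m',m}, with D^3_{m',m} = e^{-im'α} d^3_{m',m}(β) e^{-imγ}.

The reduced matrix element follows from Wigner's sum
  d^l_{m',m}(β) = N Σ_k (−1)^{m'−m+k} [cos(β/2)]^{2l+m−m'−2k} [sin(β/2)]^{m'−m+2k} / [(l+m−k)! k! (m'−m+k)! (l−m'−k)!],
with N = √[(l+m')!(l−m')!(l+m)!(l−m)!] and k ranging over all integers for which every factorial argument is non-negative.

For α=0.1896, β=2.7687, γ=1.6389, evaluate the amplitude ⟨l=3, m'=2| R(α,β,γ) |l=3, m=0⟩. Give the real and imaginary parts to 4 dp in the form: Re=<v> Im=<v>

Re=-0.1572 Im=0.0627

First d^3_{2,0}(β=2.7687), then the phase factors e^{-i(2)α} and e^{-i(0)γ}:
Half-angle: c=0.185368, s=0.982669. N=√(120·1·6·6)=65.726707
Admissible k: 0..1 (factorial args all ≥0)
  k=0: (−1)^2·65.7267/(12)·0.1854^4·0.9827^2 = +0.006245
  k=1: (−1)^3·65.7267/(12)·0.1854^2·0.9827^4 = -0.175493
d^3_{2,0}(2.7687) = +0.006245 -0.175493 = -0.169248
Attach z-rotation phases: D = e^{-i(2)(0.1896)}·(-0.169248)·e^{-i(0)(1.6389)} = -0.157225+0.062652i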